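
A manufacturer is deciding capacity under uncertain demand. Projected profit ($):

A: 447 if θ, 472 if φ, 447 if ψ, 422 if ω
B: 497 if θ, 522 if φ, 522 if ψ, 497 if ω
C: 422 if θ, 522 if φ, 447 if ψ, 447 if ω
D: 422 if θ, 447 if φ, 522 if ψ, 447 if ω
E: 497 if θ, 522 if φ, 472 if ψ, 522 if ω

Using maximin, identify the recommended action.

B

Row minima: A=422, B=497, C=422, D=422, E=472
Best worst-case = 497 → B.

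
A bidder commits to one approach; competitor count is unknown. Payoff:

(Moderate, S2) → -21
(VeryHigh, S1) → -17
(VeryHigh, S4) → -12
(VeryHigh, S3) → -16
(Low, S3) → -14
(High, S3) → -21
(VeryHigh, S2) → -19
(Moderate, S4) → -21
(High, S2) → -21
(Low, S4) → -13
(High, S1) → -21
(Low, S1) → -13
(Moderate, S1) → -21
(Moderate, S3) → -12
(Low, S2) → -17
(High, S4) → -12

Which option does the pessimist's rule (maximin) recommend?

Row minima: Low=-17, Moderate=-21, High=-21, VeryHigh=-19
Best worst-case = -17 → Low.

Low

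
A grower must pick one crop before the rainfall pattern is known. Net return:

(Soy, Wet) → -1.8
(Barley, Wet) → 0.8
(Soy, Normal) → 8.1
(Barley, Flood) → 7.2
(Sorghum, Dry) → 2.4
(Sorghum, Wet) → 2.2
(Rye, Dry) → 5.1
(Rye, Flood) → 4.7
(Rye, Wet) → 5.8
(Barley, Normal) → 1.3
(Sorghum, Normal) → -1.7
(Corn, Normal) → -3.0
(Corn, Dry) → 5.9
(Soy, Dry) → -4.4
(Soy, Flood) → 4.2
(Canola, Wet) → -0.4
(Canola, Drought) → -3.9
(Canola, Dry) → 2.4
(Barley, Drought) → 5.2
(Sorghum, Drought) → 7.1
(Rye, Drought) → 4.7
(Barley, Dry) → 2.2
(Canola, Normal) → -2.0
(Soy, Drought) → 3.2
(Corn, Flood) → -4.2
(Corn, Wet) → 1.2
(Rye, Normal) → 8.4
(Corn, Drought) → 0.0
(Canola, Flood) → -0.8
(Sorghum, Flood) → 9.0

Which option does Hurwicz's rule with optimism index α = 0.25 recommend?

Rye: 0.25·8.4 + 0.75·4.7 = 5.625
Corn: 0.25·5.9 + 0.75·(-4.2) = -1.675
Canola: 0.25·2.4 + 0.75·(-3.9) = -2.325
Soy: 0.25·8.1 + 0.75·(-4.4) = -1.275
Barley: 0.25·7.2 + 0.75·0.8 = 2.4
Sorghum: 0.25·9.0 + 0.75·(-1.7) = 0.975
Highest Hurwicz score = 5.625 → Rye.

Rye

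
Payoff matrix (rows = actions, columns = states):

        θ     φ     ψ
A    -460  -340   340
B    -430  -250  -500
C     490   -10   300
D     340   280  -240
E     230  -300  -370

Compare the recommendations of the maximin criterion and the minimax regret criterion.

Row minima: A=-460, B=-500, C=-10, D=-240, E=-370
Best worst-case = -10 → C.
Column bests: θ=490, φ=280, ψ=340.
A regrets: 950, 620, 0 → max 950
B regrets: 920, 530, 840 → max 920
C regrets: 0, 290, 40 → max 290
D regrets: 150, 0, 580 → max 580
E regrets: 260, 580, 710 → max 710
Smallest max regret = 290 → C.

maximin → C; minimax regret → C (agree)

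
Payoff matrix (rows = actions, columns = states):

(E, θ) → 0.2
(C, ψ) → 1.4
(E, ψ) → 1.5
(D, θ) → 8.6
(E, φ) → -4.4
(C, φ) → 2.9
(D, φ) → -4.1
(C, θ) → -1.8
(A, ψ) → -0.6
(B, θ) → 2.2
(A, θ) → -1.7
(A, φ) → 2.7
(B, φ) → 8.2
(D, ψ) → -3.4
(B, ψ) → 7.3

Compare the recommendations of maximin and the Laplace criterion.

Row minima: A=-1.7, B=2.2, C=-1.8, D=-4.1, E=-4.4
Best worst-case = 2.2 → B.
Row averages: A=2/15, B=5.9, C=5/6, D=11/30, E=-0.9
Highest average = 5.9 → B.

maximin → B; laplace → B (agree)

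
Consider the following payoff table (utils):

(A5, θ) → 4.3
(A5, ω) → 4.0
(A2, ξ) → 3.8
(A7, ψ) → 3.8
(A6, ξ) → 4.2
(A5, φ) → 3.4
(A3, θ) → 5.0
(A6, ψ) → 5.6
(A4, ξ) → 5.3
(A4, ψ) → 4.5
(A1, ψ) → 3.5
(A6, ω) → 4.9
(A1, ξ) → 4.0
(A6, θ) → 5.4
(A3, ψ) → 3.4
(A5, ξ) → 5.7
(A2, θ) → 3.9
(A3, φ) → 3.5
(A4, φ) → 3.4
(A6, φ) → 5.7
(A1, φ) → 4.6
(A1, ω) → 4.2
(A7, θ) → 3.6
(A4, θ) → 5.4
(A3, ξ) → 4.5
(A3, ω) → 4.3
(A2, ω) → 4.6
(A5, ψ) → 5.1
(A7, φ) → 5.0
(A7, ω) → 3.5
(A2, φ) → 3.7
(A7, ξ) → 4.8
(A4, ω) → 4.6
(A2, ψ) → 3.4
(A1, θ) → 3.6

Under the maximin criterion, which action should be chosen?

Row minima: A1=3.5, A2=3.4, A3=3.4, A4=3.4, A5=3.4, A6=4.2, A7=3.5
Best worst-case = 4.2 → A6.

A6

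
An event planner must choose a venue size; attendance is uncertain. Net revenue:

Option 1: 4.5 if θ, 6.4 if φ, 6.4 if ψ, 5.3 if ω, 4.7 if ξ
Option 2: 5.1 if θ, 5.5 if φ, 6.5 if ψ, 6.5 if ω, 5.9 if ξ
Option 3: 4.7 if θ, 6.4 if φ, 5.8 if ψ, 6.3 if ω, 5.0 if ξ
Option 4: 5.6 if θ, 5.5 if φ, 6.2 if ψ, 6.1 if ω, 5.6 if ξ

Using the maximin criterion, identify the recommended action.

Option 4

Row minima: Option 1=4.5, Option 2=5.1, Option 3=4.7, Option 4=5.5
Best worst-case = 5.5 → Option 4.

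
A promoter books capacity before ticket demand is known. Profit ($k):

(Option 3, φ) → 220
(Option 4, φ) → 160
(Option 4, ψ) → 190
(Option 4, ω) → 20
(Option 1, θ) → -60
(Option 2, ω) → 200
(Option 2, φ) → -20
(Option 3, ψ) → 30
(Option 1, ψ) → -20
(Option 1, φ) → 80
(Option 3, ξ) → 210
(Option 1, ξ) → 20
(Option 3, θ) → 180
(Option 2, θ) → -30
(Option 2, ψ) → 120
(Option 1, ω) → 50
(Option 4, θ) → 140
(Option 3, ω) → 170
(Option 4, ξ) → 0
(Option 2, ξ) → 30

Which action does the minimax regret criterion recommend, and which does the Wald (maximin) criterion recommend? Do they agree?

Column bests: θ=180, φ=220, ψ=190, ω=200, ξ=210.
Option 1 regrets: 240, 140, 210, 150, 190 → max 240
Option 2 regrets: 210, 240, 70, 0, 180 → max 240
Option 3 regrets: 0, 0, 160, 30, 0 → max 160
Option 4 regrets: 40, 60, 0, 180, 210 → max 210
Smallest max regret = 160 → Option 3.
Row minima: Option 1=-60, Option 2=-30, Option 3=30, Option 4=0
Best worst-case = 30 → Option 3.

minimax regret → Option 3; maximin → Option 3 (agree)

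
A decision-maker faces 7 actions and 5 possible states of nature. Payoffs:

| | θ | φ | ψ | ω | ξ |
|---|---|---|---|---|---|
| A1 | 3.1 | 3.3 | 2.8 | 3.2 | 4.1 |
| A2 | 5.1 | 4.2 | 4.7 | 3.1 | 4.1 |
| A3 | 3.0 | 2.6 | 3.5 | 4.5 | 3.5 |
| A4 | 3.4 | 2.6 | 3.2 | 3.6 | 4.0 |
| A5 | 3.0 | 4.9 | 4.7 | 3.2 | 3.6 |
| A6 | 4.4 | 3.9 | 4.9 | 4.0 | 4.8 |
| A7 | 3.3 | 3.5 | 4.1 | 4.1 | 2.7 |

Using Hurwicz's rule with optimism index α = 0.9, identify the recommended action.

A1: 0.9·4.1 + 0.1·2.8 = 3.97
A2: 0.9·5.1 + 0.1·3.1 = 4.9
A3: 0.9·4.5 + 0.1·2.6 = 4.31
A4: 0.9·4.0 + 0.1·2.6 = 3.86
A5: 0.9·4.9 + 0.1·3.0 = 4.71
A6: 0.9·4.9 + 0.1·3.9 = 4.8
A7: 0.9·4.1 + 0.1·2.7 = 3.96
Highest Hurwicz score = 4.9 → A2.

A2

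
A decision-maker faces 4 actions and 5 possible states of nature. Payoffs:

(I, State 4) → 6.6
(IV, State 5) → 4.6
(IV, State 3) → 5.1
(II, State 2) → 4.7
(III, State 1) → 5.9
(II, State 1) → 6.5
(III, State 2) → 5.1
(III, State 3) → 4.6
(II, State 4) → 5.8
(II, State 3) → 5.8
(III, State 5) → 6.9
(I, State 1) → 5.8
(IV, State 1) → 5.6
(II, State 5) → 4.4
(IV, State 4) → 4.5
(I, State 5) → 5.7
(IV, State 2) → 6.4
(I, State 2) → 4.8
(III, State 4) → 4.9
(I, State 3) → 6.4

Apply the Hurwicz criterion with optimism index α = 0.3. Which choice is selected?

I: 0.3·6.6 + 0.7·4.8 = 5.34
II: 0.3·6.5 + 0.7·4.4 = 5.03
III: 0.3·6.9 + 0.7·4.6 = 5.29
IV: 0.3·6.4 + 0.7·4.5 = 5.07
Highest Hurwicz score = 5.34 → I.

I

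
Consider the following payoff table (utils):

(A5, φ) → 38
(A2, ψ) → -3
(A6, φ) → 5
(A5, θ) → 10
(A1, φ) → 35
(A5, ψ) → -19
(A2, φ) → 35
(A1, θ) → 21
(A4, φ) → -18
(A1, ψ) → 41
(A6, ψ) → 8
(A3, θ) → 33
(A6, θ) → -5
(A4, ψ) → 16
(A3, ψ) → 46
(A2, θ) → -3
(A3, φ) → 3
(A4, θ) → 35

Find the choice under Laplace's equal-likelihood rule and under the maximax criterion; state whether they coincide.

laplace → A1; maximax → A3 (disagree)

Row averages: A1=97/3, A2=29/3, A3=82/3, A4=11, A5=29/3, A6=8/3
Highest average = 97/3 → A1.
Row maxima: A1=41, A2=35, A3=46, A4=35, A5=38, A6=8
Best best-case = 46 → A3.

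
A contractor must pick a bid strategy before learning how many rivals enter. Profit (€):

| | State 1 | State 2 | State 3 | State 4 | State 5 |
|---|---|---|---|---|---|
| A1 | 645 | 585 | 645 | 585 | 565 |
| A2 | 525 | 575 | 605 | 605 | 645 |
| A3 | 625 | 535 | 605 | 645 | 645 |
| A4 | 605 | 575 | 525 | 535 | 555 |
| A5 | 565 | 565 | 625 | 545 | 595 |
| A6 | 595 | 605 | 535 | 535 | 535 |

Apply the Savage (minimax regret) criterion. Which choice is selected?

A3

Column bests: State 1=645, State 2=605, State 3=645, State 4=645, State 5=645.
A1 regrets: 0, 20, 0, 60, 80 → max 80
A2 regrets: 120, 30, 40, 40, 0 → max 120
A3 regrets: 20, 70, 40, 0, 0 → max 70
A4 regrets: 40, 30, 120, 110, 90 → max 120
A5 regrets: 80, 40, 20, 100, 50 → max 100
A6 regrets: 50, 0, 110, 110, 110 → max 110
Smallest max regret = 70 → A3.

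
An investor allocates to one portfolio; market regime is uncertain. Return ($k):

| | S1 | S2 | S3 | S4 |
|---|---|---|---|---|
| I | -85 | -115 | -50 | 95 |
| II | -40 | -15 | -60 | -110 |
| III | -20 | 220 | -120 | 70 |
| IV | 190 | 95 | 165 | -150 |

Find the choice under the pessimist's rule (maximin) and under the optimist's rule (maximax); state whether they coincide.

maximin → II; maximax → III (disagree)

Row minima: I=-115, II=-110, III=-120, IV=-150
Best worst-case = -110 → II.
Row maxima: I=95, II=-15, III=220, IV=190
Best best-case = 220 → III.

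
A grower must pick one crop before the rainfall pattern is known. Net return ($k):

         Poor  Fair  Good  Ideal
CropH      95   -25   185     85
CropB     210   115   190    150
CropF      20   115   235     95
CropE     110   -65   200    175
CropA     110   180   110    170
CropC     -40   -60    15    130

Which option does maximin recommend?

CropB

Row minima: CropH=-25, CropB=115, CropF=20, CropE=-65, CropA=110, CropC=-60
Best worst-case = 115 → CropB.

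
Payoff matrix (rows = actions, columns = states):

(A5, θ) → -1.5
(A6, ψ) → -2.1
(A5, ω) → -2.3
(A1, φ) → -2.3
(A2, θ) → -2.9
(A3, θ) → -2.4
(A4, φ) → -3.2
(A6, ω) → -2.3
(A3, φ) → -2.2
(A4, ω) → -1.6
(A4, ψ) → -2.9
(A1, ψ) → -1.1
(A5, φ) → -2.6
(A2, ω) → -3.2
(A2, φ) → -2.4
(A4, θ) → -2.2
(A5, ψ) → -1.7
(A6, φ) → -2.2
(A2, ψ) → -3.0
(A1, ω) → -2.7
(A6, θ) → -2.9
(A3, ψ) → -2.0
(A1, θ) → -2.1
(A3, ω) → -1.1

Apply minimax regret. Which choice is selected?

A3

Column bests: θ=-1.5, φ=-2.2, ψ=-1.1, ω=-1.1.
A1 regrets: 0.6, 0.1, 0.0, 1.6 → max 1.6
A2 regrets: 1.4, 0.2, 1.9, 2.1 → max 2.1
A3 regrets: 0.9, 0.0, 0.9, 0.0 → max 0.9
A4 regrets: 0.7, 1.0, 1.8, 0.5 → max 1.8
A5 regrets: 0.0, 0.4, 0.6, 1.2 → max 1.2
A6 regrets: 1.4, 0.0, 1.0, 1.2 → max 1.4
Smallest max regret = 0.9 → A3.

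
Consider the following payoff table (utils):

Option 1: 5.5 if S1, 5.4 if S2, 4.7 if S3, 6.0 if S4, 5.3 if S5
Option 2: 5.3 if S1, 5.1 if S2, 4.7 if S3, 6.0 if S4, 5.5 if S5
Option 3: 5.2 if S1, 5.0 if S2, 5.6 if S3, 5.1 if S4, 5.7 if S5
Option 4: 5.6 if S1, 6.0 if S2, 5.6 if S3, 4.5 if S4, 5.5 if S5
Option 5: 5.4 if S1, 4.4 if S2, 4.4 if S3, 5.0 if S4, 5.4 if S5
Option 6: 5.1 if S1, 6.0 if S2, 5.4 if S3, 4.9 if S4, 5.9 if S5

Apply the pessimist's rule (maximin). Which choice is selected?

Option 3

Row minima: Option 1=4.7, Option 2=4.7, Option 3=5.0, Option 4=4.5, Option 5=4.4, Option 6=4.9
Best worst-case = 5.0 → Option 3.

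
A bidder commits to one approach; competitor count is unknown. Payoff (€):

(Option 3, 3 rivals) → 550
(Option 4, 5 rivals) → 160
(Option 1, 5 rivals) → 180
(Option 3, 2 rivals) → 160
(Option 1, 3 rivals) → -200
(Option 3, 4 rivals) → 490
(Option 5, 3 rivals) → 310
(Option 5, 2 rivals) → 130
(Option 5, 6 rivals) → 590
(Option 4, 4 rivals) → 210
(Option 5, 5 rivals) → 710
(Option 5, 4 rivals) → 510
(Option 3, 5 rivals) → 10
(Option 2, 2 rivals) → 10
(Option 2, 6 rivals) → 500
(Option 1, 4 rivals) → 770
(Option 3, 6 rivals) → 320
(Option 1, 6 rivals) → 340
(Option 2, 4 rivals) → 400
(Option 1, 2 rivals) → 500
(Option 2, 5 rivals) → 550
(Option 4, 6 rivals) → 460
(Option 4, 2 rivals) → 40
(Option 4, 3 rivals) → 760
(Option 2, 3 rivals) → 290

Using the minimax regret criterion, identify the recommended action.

Column bests: 2 rivals=500, 3 rivals=760, 4 rivals=770, 5 rivals=710, 6 rivals=590.
Option 1 regrets: 0, 960, 0, 530, 250 → max 960
Option 2 regrets: 490, 470, 370, 160, 90 → max 490
Option 3 regrets: 340, 210, 280, 700, 270 → max 700
Option 4 regrets: 460, 0, 560, 550, 130 → max 560
Option 5 regrets: 370, 450, 260, 0, 0 → max 450
Smallest max regret = 450 → Option 5.

Option 5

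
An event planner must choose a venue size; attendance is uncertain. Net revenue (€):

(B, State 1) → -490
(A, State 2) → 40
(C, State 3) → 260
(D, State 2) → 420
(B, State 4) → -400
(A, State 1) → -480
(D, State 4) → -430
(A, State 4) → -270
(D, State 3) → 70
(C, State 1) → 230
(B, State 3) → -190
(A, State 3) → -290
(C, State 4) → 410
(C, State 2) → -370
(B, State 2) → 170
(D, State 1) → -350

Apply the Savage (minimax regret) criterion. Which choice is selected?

A

Column bests: State 1=230, State 2=420, State 3=260, State 4=410.
A regrets: 710, 380, 550, 680 → max 710
B regrets: 720, 250, 450, 810 → max 810
C regrets: 0, 790, 0, 0 → max 790
D regrets: 580, 0, 190, 840 → max 840
Smallest max regret = 710 → A.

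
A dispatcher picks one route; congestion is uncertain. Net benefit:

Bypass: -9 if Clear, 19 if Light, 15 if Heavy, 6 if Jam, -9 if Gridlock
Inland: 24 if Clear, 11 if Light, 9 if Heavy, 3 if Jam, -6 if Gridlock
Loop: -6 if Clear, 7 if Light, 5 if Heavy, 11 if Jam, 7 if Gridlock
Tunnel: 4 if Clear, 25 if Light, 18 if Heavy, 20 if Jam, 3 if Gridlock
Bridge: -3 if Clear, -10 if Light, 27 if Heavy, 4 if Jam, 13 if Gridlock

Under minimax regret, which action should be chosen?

Inland

Column bests: Clear=24, Light=25, Heavy=27, Jam=20, Gridlock=13.
Bypass regrets: 33, 6, 12, 14, 22 → max 33
Inland regrets: 0, 14, 18, 17, 19 → max 19
Loop regrets: 30, 18, 22, 9, 6 → max 30
Tunnel regrets: 20, 0, 9, 0, 10 → max 20
Bridge regrets: 27, 35, 0, 16, 0 → max 35
Smallest max regret = 19 → Inland.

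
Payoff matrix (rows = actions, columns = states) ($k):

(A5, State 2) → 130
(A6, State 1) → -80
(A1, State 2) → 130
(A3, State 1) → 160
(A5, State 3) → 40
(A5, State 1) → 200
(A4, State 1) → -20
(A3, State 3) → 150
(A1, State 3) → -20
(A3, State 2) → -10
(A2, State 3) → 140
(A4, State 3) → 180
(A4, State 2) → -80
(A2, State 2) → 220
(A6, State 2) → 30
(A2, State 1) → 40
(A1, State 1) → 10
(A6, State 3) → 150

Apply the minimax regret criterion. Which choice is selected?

A5

Column bests: State 1=200, State 2=220, State 3=180.
A1 regrets: 190, 90, 200 → max 200
A2 regrets: 160, 0, 40 → max 160
A3 regrets: 40, 230, 30 → max 230
A4 regrets: 220, 300, 0 → max 300
A5 regrets: 0, 90, 140 → max 140
A6 regrets: 280, 190, 30 → max 280
Smallest max regret = 140 → A5.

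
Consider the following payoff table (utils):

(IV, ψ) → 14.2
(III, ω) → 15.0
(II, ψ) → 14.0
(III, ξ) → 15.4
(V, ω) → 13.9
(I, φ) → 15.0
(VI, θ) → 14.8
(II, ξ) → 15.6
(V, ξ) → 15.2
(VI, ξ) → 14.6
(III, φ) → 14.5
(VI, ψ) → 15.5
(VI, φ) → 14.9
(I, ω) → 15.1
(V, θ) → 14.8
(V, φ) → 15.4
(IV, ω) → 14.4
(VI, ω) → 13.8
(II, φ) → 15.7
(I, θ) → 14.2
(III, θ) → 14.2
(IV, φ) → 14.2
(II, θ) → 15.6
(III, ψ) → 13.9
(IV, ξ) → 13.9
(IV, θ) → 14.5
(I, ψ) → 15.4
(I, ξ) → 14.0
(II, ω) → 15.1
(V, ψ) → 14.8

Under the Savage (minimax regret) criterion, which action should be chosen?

Column bests: θ=15.6, φ=15.7, ψ=15.5, ω=15.1, ξ=15.6.
I regrets: 1.4, 0.7, 0.1, 0.0, 1.6 → max 1.6
II regrets: 0.0, 0.0, 1.5, 0.0, 0.0 → max 1.5
III regrets: 1.4, 1.2, 1.6, 0.1, 0.2 → max 1.6
IV regrets: 1.1, 1.5, 1.3, 0.7, 1.7 → max 1.7
V regrets: 0.8, 0.3, 0.7, 1.2, 0.4 → max 1.2
VI regrets: 0.8, 0.8, 0.0, 1.3, 1.0 → max 1.3
Smallest max regret = 1.2 → V.

V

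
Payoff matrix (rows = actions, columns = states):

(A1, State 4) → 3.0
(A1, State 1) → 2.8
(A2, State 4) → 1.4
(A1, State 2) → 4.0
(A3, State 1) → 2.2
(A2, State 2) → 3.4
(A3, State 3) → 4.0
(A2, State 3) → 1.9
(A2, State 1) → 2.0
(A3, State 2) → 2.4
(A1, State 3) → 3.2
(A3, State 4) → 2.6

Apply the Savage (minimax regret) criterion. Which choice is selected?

A1

Column bests: State 1=2.8, State 2=4.0, State 3=4.0, State 4=3.0.
A1 regrets: 0.0, 0.0, 0.8, 0.0 → max 0.8
A2 regrets: 0.8, 0.6, 2.1, 1.6 → max 2.1
A3 regrets: 0.6, 1.6, 0.0, 0.4 → max 1.6
Smallest max regret = 0.8 → A1.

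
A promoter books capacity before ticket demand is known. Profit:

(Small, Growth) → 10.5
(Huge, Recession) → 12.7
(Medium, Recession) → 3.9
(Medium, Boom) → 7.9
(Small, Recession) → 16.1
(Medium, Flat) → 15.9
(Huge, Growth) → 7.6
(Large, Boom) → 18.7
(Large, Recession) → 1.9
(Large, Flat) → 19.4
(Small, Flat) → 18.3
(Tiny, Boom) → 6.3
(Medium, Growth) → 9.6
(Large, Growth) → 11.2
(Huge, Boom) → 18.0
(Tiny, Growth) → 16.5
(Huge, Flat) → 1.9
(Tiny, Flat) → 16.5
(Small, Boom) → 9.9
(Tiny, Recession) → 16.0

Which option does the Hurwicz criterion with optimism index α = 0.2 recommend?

Tiny: 0.2·16.5 + 0.8·6.3 = 8.34
Small: 0.2·18.3 + 0.8·9.9 = 11.58
Medium: 0.2·15.9 + 0.8·3.9 = 6.3
Large: 0.2·19.4 + 0.8·1.9 = 5.4
Huge: 0.2·18.0 + 0.8·1.9 = 5.12
Highest Hurwicz score = 11.58 → Small.

Small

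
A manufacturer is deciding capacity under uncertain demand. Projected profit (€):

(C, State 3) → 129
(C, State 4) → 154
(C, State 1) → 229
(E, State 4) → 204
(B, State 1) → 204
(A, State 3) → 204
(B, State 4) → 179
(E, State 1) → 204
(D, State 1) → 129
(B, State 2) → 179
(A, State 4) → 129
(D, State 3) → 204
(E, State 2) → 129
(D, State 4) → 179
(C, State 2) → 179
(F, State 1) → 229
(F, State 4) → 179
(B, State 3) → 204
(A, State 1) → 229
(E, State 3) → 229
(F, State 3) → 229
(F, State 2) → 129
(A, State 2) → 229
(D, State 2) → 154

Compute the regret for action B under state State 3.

25

Best payoff under State 3 is 229.
Regret = 229 − 204 = 25.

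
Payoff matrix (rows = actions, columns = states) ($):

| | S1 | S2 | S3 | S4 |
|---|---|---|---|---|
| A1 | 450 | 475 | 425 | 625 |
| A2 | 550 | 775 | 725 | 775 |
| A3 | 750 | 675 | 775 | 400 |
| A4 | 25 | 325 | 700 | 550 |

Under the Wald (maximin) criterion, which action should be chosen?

Row minima: A1=425, A2=550, A3=400, A4=25
Best worst-case = 550 → A2.

A2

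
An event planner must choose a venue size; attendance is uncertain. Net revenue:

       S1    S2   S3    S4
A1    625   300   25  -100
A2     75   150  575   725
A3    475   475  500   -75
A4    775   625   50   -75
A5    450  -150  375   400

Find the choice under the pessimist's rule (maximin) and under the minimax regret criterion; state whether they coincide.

Row minima: A1=-100, A2=75, A3=-75, A4=-75, A5=-150
Best worst-case = 75 → A2.
Column bests: S1=775, S2=625, S3=575, S4=725.
A1 regrets: 150, 325, 550, 825 → max 825
A2 regrets: 700, 475, 0, 0 → max 700
A3 regrets: 300, 150, 75, 800 → max 800
A4 regrets: 0, 0, 525, 800 → max 800
A5 regrets: 325, 775, 200, 325 → max 775
Smallest max regret = 700 → A2.

maximin → A2; minimax regret → A2 (agree)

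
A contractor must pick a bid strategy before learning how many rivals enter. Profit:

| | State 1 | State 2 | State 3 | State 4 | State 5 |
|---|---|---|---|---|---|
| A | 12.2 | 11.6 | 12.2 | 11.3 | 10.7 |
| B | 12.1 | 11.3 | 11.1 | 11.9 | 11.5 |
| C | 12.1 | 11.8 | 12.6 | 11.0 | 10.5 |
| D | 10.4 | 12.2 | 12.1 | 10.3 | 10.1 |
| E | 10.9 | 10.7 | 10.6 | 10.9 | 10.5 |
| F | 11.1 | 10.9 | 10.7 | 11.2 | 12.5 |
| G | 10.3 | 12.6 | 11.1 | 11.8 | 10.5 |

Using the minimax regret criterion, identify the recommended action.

Column bests: State 1=12.2, State 2=12.6, State 3=12.6, State 4=11.9, State 5=12.5.
A regrets: 0.0, 1.0, 0.4, 0.6, 1.8 → max 1.8
B regrets: 0.1, 1.3, 1.5, 0.0, 1.0 → max 1.5
C regrets: 0.1, 0.8, 0.0, 0.9, 2.0 → max 2.0
D regrets: 1.8, 0.4, 0.5, 1.6, 2.4 → max 2.4
E regrets: 1.3, 1.9, 2.0, 1.0, 2.0 → max 2.0
F regrets: 1.1, 1.7, 1.9, 0.7, 0.0 → max 1.9
G regrets: 1.9, 0.0, 1.5, 0.1, 2.0 → max 2.0
Smallest max regret = 1.5 → B.

B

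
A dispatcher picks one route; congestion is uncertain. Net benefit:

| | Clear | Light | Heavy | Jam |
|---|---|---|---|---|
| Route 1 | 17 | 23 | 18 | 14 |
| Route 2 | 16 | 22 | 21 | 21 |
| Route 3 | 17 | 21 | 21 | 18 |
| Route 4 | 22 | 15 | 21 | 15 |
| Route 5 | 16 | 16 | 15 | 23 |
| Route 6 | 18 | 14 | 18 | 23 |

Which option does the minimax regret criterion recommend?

Route 3

Column bests: Clear=22, Light=23, Heavy=21, Jam=23.
Route 1 regrets: 5, 0, 3, 9 → max 9
Route 2 regrets: 6, 1, 0, 2 → max 6
Route 3 regrets: 5, 2, 0, 5 → max 5
Route 4 regrets: 0, 8, 0, 8 → max 8
Route 5 regrets: 6, 7, 6, 0 → max 7
Route 6 regrets: 4, 9, 3, 0 → max 9
Smallest max regret = 5 → Route 3.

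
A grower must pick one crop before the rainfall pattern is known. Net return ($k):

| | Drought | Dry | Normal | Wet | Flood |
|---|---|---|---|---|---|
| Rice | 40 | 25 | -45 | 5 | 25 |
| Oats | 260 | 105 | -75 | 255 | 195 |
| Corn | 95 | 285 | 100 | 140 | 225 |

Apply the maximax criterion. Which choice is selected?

Corn

Row maxima: Rice=40, Oats=260, Corn=285
Best best-case = 285 → Corn.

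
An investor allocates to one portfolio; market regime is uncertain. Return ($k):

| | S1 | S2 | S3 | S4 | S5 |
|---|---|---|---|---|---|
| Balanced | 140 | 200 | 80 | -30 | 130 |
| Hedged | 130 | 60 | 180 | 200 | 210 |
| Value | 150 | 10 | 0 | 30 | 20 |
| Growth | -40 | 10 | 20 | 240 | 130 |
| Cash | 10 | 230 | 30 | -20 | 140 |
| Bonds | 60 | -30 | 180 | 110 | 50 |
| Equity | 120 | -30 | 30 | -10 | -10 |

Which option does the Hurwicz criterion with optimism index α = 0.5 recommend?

Hedged

Balanced: 0.5·200 + 0.5·(-30) = 85
Hedged: 0.5·210 + 0.5·60 = 135
Value: 0.5·150 + 0.5·0 = 75
Growth: 0.5·240 + 0.5·(-40) = 100
Cash: 0.5·230 + 0.5·(-20) = 105
Bonds: 0.5·180 + 0.5·(-30) = 75
Equity: 0.5·120 + 0.5·(-30) = 45
Highest Hurwicz score = 135 → Hedged.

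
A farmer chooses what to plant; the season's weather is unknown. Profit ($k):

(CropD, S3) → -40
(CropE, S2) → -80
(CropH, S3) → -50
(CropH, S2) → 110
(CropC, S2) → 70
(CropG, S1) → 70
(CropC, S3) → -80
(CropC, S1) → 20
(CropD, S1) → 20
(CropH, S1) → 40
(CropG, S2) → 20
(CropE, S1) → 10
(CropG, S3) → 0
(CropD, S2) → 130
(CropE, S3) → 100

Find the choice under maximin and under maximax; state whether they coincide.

Row minima: CropE=-80, CropD=-40, CropC=-80, CropH=-50, CropG=0
Best worst-case = 0 → CropG.
Row maxima: CropE=100, CropD=130, CropC=70, CropH=110, CropG=70
Best best-case = 130 → CropD.

maximin → CropG; maximax → CropD (disagree)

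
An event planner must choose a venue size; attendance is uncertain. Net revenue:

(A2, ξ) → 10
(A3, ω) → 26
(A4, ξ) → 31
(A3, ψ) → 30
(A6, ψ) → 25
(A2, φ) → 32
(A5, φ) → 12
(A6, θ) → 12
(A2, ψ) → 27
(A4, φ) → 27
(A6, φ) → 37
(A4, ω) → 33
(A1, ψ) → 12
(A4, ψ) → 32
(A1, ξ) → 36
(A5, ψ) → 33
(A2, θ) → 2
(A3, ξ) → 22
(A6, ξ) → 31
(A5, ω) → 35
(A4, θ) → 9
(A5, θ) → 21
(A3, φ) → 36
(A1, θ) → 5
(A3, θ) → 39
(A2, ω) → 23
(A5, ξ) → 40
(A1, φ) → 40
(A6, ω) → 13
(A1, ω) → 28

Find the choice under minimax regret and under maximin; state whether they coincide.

minimax regret → A3; maximin → A3 (agree)

Column bests: θ=39, φ=40, ψ=33, ω=35, ξ=40.
A1 regrets: 34, 0, 21, 7, 4 → max 34
A2 regrets: 37, 8, 6, 12, 30 → max 37
A3 regrets: 0, 4, 3, 9, 18 → max 18
A4 regrets: 30, 13, 1, 2, 9 → max 30
A5 regrets: 18, 28, 0, 0, 0 → max 28
A6 regrets: 27, 3, 8, 22, 9 → max 27
Smallest max regret = 18 → A3.
Row minima: A1=5, A2=2, A3=22, A4=9, A5=12, A6=12
Best worst-case = 22 → A3.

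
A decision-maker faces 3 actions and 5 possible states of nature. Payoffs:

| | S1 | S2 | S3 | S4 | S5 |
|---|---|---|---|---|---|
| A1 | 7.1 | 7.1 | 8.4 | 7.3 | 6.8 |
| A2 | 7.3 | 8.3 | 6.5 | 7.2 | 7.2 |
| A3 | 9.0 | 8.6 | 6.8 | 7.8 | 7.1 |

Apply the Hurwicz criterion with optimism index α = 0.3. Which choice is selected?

A1: 0.3·8.4 + 0.7·6.8 = 7.28
A2: 0.3·8.3 + 0.7·6.5 = 7.04
A3: 0.3·9.0 + 0.7·6.8 = 7.46
Highest Hurwicz score = 7.46 → A3.

A3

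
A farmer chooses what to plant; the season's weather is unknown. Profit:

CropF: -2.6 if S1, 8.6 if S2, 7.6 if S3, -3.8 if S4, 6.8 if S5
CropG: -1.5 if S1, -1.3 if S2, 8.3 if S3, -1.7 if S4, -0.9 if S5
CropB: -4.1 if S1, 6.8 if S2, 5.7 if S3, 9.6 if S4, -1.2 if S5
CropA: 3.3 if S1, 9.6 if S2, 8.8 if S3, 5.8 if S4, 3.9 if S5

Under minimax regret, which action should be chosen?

Column bests: S1=3.3, S2=9.6, S3=8.8, S4=9.6, S5=6.8.
CropF regrets: 5.9, 1.0, 1.2, 13.4, 0.0 → max 13.4
CropG regrets: 4.8, 10.9, 0.5, 11.3, 7.7 → max 11.3
CropB regrets: 7.4, 2.8, 3.1, 0.0, 8.0 → max 8.0
CropA regrets: 0.0, 0.0, 0.0, 3.8, 2.9 → max 3.8
Smallest max regret = 3.8 → CropA.

CropA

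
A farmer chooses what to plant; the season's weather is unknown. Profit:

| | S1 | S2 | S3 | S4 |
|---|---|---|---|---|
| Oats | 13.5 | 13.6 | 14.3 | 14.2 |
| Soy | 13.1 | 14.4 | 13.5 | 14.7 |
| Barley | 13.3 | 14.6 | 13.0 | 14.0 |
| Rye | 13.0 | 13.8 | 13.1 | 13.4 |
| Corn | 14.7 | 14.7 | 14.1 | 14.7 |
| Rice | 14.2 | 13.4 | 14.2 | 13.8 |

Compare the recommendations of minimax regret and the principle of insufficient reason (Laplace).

Column bests: S1=14.7, S2=14.7, S3=14.3, S4=14.7.
Oats regrets: 1.2, 1.1, 0.0, 0.5 → max 1.2
Soy regrets: 1.6, 0.3, 0.8, 0.0 → max 1.6
Barley regrets: 1.4, 0.1, 1.3, 0.7 → max 1.4
Rye regrets: 1.7, 0.9, 1.2, 1.3 → max 1.7
Corn regrets: 0.0, 0.0, 0.2, 0.0 → max 0.2
Rice regrets: 0.5, 1.3, 0.1, 0.9 → max 1.3
Smallest max regret = 0.2 → Corn.
Row averages: Oats=13.9, Soy=13.925, Barley=13.725, Rye=13.325, Corn=14.55, Rice=13.9
Highest average = 14.55 → Corn.

minimax regret → Corn; laplace → Corn (agree)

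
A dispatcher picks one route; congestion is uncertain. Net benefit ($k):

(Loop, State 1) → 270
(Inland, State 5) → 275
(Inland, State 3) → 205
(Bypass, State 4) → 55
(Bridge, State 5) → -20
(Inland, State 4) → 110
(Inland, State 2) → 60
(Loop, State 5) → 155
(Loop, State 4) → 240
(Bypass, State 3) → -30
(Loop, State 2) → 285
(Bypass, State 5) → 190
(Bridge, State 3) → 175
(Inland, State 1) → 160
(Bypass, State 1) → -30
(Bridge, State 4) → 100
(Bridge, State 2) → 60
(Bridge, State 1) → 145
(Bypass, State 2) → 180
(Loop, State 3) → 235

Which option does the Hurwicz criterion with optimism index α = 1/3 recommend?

Loop: 1/3·285 + 2/3·155 = 595/3
Inland: 1/3·275 + 2/3·60 = 395/3
Bridge: 1/3·175 + 2/3·(-20) = 45
Bypass: 1/3·190 + 2/3·(-30) = 130/3
Highest Hurwicz score = 595/3 → Loop.

Loop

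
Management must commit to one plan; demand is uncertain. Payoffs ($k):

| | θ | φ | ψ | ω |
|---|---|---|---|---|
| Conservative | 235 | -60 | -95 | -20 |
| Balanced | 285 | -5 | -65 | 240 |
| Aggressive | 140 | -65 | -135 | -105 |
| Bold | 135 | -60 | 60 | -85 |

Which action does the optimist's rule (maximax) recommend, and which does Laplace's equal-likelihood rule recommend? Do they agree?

maximax → Balanced; laplace → Balanced (agree)

Row maxima: Conservative=235, Balanced=285, Aggressive=140, Bold=135
Best best-case = 285 → Balanced.
Row averages: Conservative=15, Balanced=113.75, Aggressive=-41.25, Bold=12.5
Highest average = 113.75 → Balanced.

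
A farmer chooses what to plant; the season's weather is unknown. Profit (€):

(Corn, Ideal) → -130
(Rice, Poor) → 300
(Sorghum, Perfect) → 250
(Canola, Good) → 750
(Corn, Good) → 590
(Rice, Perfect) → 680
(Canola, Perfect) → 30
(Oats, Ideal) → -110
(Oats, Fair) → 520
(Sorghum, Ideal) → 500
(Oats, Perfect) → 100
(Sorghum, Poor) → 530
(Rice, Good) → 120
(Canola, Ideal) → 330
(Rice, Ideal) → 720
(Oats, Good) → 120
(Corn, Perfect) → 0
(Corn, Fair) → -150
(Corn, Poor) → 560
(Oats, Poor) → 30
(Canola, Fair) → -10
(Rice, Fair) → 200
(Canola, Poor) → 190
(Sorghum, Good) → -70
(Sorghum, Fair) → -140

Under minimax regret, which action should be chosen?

Column bests: Poor=560, Fair=520, Good=750, Ideal=720, Perfect=680.
Canola regrets: 370, 530, 0, 390, 650 → max 650
Oats regrets: 530, 0, 630, 830, 580 → max 830
Sorghum regrets: 30, 660, 820, 220, 430 → max 820
Rice regrets: 260, 320, 630, 0, 0 → max 630
Corn regrets: 0, 670, 160, 850, 680 → max 850
Smallest max regret = 630 → Rice.

Rice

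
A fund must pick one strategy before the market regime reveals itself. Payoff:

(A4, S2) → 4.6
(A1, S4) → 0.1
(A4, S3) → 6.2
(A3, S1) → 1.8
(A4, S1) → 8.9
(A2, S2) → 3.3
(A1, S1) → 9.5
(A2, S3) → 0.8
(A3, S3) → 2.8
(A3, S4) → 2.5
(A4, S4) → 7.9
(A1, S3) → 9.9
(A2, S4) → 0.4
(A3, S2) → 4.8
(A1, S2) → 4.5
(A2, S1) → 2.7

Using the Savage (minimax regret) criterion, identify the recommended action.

Column bests: S1=9.5, S2=4.8, S3=9.9, S4=7.9.
A1 regrets: 0.0, 0.3, 0.0, 7.8 → max 7.8
A2 regrets: 6.8, 1.5, 9.1, 7.5 → max 9.1
A3 regrets: 7.7, 0.0, 7.1, 5.4 → max 7.7
A4 regrets: 0.6, 0.2, 3.7, 0.0 → max 3.7
Smallest max regret = 3.7 → A4.

A4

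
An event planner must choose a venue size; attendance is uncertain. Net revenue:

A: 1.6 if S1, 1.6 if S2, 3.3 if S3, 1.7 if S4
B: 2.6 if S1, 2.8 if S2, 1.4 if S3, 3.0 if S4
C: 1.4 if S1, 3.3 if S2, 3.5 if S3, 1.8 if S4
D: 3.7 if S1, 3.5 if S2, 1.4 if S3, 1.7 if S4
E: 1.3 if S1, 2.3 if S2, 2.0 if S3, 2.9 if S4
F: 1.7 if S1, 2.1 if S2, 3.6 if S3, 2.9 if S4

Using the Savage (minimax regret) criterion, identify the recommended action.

Column bests: S1=3.7, S2=3.5, S3=3.6, S4=3.0.
A regrets: 2.1, 1.9, 0.3, 1.3 → max 2.1
B regrets: 1.1, 0.7, 2.2, 0.0 → max 2.2
C regrets: 2.3, 0.2, 0.1, 1.2 → max 2.3
D regrets: 0.0, 0.0, 2.2, 1.3 → max 2.2
E regrets: 2.4, 1.2, 1.6, 0.1 → max 2.4
F regrets: 2.0, 1.4, 0.0, 0.1 → max 2.0
Smallest max regret = 2.0 → F.

F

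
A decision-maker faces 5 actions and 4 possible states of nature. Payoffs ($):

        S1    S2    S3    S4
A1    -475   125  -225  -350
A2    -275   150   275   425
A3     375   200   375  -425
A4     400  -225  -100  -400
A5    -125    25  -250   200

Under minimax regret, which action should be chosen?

A5

Column bests: S1=400, S2=200, S3=375, S4=425.
A1 regrets: 875, 75, 600, 775 → max 875
A2 regrets: 675, 50, 100, 0 → max 675
A3 regrets: 25, 0, 0, 850 → max 850
A4 regrets: 0, 425, 475, 825 → max 825
A5 regrets: 525, 175, 625, 225 → max 625
Smallest max regret = 625 → A5.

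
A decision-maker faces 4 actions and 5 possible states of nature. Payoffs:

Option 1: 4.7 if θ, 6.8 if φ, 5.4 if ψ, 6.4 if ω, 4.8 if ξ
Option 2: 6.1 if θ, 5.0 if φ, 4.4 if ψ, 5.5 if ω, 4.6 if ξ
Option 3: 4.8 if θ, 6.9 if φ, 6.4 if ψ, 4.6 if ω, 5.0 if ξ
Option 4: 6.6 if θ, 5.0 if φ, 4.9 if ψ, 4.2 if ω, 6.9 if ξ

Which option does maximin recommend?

Option 1

Row minima: Option 1=4.7, Option 2=4.4, Option 3=4.6, Option 4=4.2
Best worst-case = 4.7 → Option 1.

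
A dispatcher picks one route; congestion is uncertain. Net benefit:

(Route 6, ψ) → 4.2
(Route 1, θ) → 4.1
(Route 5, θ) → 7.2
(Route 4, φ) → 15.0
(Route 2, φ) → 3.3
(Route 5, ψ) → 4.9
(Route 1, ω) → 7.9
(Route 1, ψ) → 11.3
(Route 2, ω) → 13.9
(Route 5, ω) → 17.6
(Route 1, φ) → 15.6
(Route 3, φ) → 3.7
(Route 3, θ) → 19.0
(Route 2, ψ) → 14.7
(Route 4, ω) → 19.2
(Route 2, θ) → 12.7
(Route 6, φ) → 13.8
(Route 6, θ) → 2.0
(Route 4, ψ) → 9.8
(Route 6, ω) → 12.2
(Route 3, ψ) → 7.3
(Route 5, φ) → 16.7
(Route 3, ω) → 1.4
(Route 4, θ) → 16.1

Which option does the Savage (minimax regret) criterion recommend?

Route 4

Column bests: θ=19.0, φ=16.7, ψ=14.7, ω=19.2.
Route 1 regrets: 14.9, 1.1, 3.4, 11.3 → max 14.9
Route 2 regrets: 6.3, 13.4, 0.0, 5.3 → max 13.4
Route 3 regrets: 0.0, 13.0, 7.4, 17.8 → max 17.8
Route 4 regrets: 2.9, 1.7, 4.9, 0.0 → max 4.9
Route 5 regrets: 11.8, 0.0, 9.8, 1.6 → max 11.8
Route 6 regrets: 17.0, 2.9, 10.5, 7.0 → max 17.0
Smallest max regret = 4.9 → Route 4.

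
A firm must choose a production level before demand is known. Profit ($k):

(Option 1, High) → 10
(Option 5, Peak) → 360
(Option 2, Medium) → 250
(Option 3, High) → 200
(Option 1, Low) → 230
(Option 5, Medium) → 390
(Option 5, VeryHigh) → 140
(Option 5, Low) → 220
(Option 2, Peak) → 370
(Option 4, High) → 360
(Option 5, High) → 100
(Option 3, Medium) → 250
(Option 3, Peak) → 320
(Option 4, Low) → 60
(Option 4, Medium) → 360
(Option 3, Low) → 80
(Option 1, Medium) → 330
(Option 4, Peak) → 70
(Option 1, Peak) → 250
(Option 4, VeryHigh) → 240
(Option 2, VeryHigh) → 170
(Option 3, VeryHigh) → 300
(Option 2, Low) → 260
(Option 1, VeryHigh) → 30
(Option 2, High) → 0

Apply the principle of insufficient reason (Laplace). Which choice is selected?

Row averages: Option 1=170, Option 2=210, Option 3=230, Option 4=218, Option 5=242
Highest average = 242 → Option 5.

Option 5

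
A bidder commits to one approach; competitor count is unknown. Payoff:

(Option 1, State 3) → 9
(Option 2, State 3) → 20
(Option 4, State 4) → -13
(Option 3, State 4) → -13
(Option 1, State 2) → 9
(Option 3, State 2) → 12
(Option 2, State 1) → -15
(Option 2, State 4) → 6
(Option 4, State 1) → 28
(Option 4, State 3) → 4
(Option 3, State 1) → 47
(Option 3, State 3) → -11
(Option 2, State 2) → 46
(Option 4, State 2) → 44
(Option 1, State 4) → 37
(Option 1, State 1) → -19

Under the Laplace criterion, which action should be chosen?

Option 4

Row averages: Option 1=9, Option 2=14.25, Option 3=8.75, Option 4=15.75
Highest average = 15.75 → Option 4.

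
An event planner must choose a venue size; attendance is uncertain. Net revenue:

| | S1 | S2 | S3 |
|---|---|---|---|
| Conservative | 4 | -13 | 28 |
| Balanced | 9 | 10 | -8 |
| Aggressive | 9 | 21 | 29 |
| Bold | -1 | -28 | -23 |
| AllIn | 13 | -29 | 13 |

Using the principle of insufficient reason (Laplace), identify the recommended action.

Row averages: Conservative=19/3, Balanced=11/3, Aggressive=59/3, Bold=-52/3, AllIn=-1
Highest average = 59/3 → Aggressive.

Aggressive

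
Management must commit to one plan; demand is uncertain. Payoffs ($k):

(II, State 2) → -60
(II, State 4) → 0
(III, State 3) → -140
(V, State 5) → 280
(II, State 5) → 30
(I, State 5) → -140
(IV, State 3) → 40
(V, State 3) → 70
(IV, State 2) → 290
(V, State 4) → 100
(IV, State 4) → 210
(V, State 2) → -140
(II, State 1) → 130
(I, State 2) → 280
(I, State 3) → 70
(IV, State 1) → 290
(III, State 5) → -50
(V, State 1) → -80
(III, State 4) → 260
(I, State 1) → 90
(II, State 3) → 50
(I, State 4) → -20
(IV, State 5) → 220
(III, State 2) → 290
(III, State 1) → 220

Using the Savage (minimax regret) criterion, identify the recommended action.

Column bests: State 1=290, State 2=290, State 3=70, State 4=260, State 5=280.
I regrets: 200, 10, 0, 280, 420 → max 420
II regrets: 160, 350, 20, 260, 250 → max 350
III regrets: 70, 0, 210, 0, 330 → max 330
IV regrets: 0, 0, 30, 50, 60 → max 60
V regrets: 370, 430, 0, 160, 0 → max 430
Smallest max regret = 60 → IV.

IV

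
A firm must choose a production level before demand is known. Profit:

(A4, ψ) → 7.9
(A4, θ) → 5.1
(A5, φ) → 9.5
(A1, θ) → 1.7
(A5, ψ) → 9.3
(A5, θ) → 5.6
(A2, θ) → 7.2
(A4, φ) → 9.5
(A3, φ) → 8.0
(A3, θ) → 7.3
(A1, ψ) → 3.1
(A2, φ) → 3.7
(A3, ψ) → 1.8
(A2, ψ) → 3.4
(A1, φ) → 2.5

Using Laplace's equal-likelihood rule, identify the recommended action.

A5

Row averages: A1=73/30, A2=143/30, A3=5.7, A4=7.5, A5=122/15
Highest average = 122/15 → A5.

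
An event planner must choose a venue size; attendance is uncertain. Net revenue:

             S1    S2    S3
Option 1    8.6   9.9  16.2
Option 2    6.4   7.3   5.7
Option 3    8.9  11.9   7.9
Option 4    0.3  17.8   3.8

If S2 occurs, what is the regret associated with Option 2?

10.5

Best payoff under S2 is 17.8.
Regret = 17.8 − 7.3 = 10.5.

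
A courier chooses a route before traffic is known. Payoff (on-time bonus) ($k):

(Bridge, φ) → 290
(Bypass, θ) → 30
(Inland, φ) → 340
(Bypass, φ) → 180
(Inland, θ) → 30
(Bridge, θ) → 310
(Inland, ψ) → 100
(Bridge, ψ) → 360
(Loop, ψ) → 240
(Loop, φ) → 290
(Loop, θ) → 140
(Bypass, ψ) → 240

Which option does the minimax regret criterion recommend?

Column bests: θ=310, φ=340, ψ=360.
Loop regrets: 170, 50, 120 → max 170
Inland regrets: 280, 0, 260 → max 280
Bridge regrets: 0, 50, 0 → max 50
Bypass regrets: 280, 160, 120 → max 280
Smallest max regret = 50 → Bridge.

Bridge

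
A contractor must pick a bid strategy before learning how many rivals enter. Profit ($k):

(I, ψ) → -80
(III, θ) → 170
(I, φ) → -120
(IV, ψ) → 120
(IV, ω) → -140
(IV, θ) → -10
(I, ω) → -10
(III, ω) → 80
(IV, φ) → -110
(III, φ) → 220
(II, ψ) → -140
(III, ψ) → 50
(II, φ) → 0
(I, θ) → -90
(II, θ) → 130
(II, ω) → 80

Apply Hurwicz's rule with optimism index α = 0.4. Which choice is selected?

I: 0.4·(-10) + 0.6·(-120) = -76
II: 0.4·130 + 0.6·(-140) = -32
III: 0.4·220 + 0.6·50 = 118
IV: 0.4·120 + 0.6·(-140) = -36
Highest Hurwicz score = 118 → III.

III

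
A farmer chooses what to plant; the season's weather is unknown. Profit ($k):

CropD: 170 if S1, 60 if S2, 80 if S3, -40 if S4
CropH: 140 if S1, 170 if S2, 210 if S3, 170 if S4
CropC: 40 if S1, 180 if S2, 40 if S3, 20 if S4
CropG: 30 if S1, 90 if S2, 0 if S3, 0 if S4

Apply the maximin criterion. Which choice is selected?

CropH

Row minima: CropD=-40, CropH=140, CropC=20, CropG=0
Best worst-case = 140 → CropH.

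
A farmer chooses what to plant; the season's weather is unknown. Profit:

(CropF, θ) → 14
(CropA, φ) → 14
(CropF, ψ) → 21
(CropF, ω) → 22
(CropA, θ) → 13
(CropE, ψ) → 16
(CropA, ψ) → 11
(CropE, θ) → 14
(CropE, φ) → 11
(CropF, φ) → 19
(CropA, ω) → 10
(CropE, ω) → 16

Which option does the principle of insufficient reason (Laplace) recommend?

CropF

Row averages: CropE=14.25, CropF=19, CropA=12
Highest average = 19 → CropF.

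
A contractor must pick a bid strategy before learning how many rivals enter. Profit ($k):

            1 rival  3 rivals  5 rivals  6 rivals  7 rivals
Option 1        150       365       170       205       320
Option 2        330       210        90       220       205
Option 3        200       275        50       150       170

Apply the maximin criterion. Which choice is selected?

Row minima: Option 1=150, Option 2=90, Option 3=50
Best worst-case = 150 → Option 1.

Option 1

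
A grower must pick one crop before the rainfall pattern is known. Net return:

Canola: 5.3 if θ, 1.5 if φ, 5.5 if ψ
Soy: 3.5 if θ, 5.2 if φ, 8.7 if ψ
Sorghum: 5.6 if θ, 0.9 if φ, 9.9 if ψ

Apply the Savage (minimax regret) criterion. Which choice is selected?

Column bests: θ=5.6, φ=5.2, ψ=9.9.
Canola regrets: 0.3, 3.7, 4.4 → max 4.4
Soy regrets: 2.1, 0.0, 1.2 → max 2.1
Sorghum regrets: 0.0, 4.3, 0.0 → max 4.3
Smallest max regret = 2.1 → Soy.

Soy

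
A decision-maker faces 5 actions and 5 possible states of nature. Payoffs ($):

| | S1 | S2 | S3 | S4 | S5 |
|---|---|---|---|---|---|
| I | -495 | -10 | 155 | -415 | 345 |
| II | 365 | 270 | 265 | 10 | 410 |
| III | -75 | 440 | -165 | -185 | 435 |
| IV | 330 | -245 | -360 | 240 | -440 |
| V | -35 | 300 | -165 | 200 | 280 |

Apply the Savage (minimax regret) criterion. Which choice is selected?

II

Column bests: S1=365, S2=440, S3=265, S4=240, S5=435.
I regrets: 860, 450, 110, 655, 90 → max 860
II regrets: 0, 170, 0, 230, 25 → max 230
III regrets: 440, 0, 430, 425, 0 → max 440
IV regrets: 35, 685, 625, 0, 875 → max 875
V regrets: 400, 140, 430, 40, 155 → max 430
Smallest max regret = 230 → II.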